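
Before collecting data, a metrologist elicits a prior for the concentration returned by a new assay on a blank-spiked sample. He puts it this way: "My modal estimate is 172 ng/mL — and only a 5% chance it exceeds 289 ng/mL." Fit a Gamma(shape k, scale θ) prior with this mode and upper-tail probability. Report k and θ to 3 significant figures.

k ≈ 11.4, θ ≈ 16.6

Gamma(k,θ) with k>1 has mode (k−1)θ, so θ = 172/(k−1).
Need P(X < 289) = 0.95 with θ tied to k this way. Start at k = 2, θ = 172: P(X<289) ≈ 0.501.
Too low — raise k to concentrate. Iterating converges to k ≈ 11.4.
Then θ = 172/(11.4−1) ≈ 16.6.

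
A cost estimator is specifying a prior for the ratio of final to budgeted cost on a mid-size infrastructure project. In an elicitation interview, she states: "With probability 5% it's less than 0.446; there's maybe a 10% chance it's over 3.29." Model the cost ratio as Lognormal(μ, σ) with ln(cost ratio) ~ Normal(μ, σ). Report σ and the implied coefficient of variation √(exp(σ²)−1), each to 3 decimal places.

σ ≈ 0.683, CV ≈ 0.771

If T ~ Lognormal(μ,σ) then ln T ~ Normal(μ,σ), so the p-quantile of ln T is μ + z_p·σ.
ln(0.446) = -0.8074 and ln(3.29) = 1.191; z_{0.05} = -1.645, z_{0.9} = 1.282.
σ = (1.191 − -0.8074)/(1.282 − (-1.645)) = 0.683.
μ = -0.8074 − (-1.645)·0.683 = 0.316.
CV = √(exp(σ²)−1) = √(exp(0.4663)−1) = 0.771.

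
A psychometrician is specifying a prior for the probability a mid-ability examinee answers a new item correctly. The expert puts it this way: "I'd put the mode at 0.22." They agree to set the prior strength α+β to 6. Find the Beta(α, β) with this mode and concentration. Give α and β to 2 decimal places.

α = 1.88, β = 4.12

For α,β > 1 the Beta mode is (α−1)/(α+β−2). With α+β = 6, the mode is (α−1)/4.
Set (α−1)/4 = 0.22 → α = 1 + 0.22·4 = 1.88.
β = 6 − α = 4.12.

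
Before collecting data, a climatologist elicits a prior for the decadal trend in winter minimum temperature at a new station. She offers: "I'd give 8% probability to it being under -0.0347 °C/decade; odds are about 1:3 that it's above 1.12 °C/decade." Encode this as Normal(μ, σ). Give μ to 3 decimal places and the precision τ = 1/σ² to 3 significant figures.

The p-quantile of Normal(μ,σ) is μ + z_p·σ, with z_{0.08} = -1.405 and z_{0.75} = 0.6745.
Eliminate σ: μ = (z₂·x₁ − z₁·x₂)/(z₂ − z₁) = (0.6745·-0.0347 − (-1.405)·1.12)/2.08 = 0.745.
Then σ = (x₂ − x₁)/(z₂ − z₁) = (1.12 − -0.0347)/2.08 = 0.555.
Precision τ = 1/σ² = 1/0.5553² = 3.24.

μ = 0.745, τ = 3.24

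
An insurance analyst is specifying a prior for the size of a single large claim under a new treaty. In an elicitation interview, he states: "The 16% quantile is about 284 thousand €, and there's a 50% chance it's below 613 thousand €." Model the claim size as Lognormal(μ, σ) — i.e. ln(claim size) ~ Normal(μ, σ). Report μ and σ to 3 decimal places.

μ ≈ 6.418, σ ≈ 0.774

If T ~ Lognormal(μ,σ) then ln T ~ Normal(μ,σ), so the p-quantile of ln T is μ + z_p·σ.
ln(284) = 5.649 and ln(613) = 6.418; z_{0.16} = -0.9945, z_{0.5} = 0.
σ = (6.418 − 5.649)/(0 − (-0.9945)) = 0.774.
μ = 5.649 − (-0.9945)·0.774 = 6.418.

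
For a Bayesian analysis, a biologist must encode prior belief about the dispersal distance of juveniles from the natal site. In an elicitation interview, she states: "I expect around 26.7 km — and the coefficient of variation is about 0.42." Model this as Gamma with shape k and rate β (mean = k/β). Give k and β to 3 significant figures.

For Gamma(k, rate β): mean = k/β, variance = k/β², so CV = 1/√k.
CV = 0.42, hence k = 1/CV² = 5.67.
Then β = k/mean = 5.67/26.7 = 0.212.

k ≈ 5.67, β ≈ 0.212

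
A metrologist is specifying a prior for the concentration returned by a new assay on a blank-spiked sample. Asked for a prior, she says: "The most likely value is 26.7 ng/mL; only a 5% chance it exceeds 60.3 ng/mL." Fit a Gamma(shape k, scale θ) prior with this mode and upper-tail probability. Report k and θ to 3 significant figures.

k ≈ 5.14, θ ≈ 6.46

Gamma(k,θ) with k>1 has mode (k−1)θ, so θ = 26.7/(k−1).
Need P(X < 60.3) = 0.95 with θ tied to k this way. Start at k = 2, θ = 26.7: P(X<60.3) ≈ 0.659.
Too low — raise k to concentrate. Iterating converges to k ≈ 5.14.
Then θ = 26.7/(5.14−1) ≈ 6.46.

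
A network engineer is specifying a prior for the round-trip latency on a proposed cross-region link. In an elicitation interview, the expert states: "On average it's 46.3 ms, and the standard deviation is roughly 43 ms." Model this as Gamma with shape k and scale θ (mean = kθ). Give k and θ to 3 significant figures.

For Gamma(k, scale θ): mean = kθ, variance = kθ², so CV = 1/√k.
CV = SD/mean = 43/46.3 = 0.9287, hence k = 1/CV² = 1.16.
Then θ = mean/k = 46.3/1.16 = 39.9.

k ≈ 1.16, θ ≈ 39.9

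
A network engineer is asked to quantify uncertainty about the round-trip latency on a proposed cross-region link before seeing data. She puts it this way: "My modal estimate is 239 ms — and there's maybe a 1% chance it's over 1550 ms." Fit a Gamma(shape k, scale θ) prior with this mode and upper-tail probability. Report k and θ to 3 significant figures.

k ≈ 2.03, θ ≈ 231

Gamma(k,θ) with k>1 has mode (k−1)θ, so θ = 239/(k−1).
Need P(X < 1550) = 0.99 with θ tied to k this way. Start at k = 2, θ = 239: P(X<1550) ≈ 0.989.
Too low — raise k to concentrate. Iterating converges to k ≈ 2.03.
Then θ = 239/(2.03−1) ≈ 231.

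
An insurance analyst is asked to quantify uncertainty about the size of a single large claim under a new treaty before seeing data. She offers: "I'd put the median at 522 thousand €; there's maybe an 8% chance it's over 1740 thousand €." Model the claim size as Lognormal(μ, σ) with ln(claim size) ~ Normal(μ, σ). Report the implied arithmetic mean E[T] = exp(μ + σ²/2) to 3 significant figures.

If T ~ Lognormal(μ,σ) then ln T ~ Normal(μ,σ), so the p-quantile of ln T is μ + z_p·σ.
ln(522) = 6.258 and ln(1740) = 7.462; z_{0.5} = 0, z_{0.92} = 1.405.
σ = (7.462 − 6.258)/(1.405 − (0)) = 0.857.
μ = 6.258 − (0)·0.857 = 6.258.
E[T] = exp(μ + σ²/2) = exp(6.258 + 0.3671) = 754 thousand €.

E[T] ≈ 754 thousand €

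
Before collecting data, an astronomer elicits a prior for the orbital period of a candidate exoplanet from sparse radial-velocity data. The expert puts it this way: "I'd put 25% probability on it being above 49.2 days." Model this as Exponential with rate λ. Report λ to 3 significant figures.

P(T > 49.2) = e^(−λ·49.2) = 0.25, so λ = −ln(0.25)/49.2 = 0.0282.

λ ≈ 0.0282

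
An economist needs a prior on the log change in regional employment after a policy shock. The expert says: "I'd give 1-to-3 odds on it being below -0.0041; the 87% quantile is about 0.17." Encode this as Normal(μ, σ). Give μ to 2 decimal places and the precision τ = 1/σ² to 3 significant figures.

For Normal(μ,σ), the p-quantile is μ + z_p·σ. Here z_{0.25} = -0.6745, z_{0.87} = 1.126.
So -0.0041 = μ − 0.6745σ and 0.17 = μ + 1.126σ.
Subtracting: σ = (0.17 − -0.0041)/(1.126 − (-0.6745)) = 0.10.
Then μ = -0.0041 − (-0.6745)·0.10 = 0.06.
Precision τ = 1/σ² = 1/0.09667² = 107.

μ = 0.06, τ = 107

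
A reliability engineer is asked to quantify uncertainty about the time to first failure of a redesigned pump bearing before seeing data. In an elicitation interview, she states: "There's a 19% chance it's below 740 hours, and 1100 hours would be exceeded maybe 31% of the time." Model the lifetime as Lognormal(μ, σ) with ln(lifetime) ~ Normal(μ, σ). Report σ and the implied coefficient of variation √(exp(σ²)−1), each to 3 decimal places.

σ ≈ 0.289, CV ≈ 0.295

If T ~ Lognormal(μ,σ) then ln T ~ Normal(μ,σ), so the p-quantile of ln T is μ + z_p·σ.
ln(740) = 6.607 and ln(1100) = 7.003; z_{0.19} = -0.8779, z_{0.69} = 0.4959.
σ = (7.003 − 6.607)/(0.4959 − (-0.8779)) = 0.289.
μ = 6.607 − (-0.8779)·0.289 = 6.860.
CV = √(exp(σ²)−1) = √(exp(0.0833)−1) = 0.295.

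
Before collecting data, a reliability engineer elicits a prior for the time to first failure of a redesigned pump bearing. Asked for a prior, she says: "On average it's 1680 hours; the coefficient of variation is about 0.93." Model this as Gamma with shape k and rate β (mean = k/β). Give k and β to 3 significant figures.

For Gamma(k, rate β): mean = k/β, variance = k/β², so CV = 1/√k.
CV = 0.93, hence k = 1/CV² = 1.16.
Then β = k/mean = 1.16/1680 = 0.000688.

k ≈ 1.16, β ≈ 0.000688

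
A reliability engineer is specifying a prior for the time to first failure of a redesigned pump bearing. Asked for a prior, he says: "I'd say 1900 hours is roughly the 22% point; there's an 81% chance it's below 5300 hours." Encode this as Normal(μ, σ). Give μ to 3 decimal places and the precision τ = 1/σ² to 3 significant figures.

μ = 3491.100, τ = 2.36e-07

The p-quantile of Normal(μ,σ) is μ + z_p·σ, with z_{0.22} = -0.7722 and z_{0.81} = 0.8779.
Eliminate σ: μ = (z₂·x₁ − z₁·x₂)/(z₂ − z₁) = (0.8779·1900 − (-0.7722)·5300)/1.65 = 3491.100.
Then σ = (x₂ − x₁)/(z₂ − z₁) = (5300 − 1900)/1.65 = 2060.494.
Precision τ = 1/σ² = 1/2060² = 2.36e-07.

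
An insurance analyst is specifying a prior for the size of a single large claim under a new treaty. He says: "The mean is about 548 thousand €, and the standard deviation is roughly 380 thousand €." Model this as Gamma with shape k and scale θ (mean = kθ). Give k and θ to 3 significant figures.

k ≈ 2.08, θ ≈ 264

For Gamma(k, scale θ): mean = kθ, variance = kθ², so CV = 1/√k.
CV = SD/mean = 380/548 = 0.6934, hence k = 1/CV² = 2.08.
Then θ = mean/k = 548/2.08 = 264.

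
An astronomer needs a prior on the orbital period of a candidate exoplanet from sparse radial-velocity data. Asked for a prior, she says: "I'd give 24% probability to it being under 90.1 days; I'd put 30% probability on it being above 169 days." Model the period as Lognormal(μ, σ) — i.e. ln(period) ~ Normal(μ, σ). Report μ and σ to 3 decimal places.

μ ≈ 4.862, σ ≈ 0.511

If T ~ Lognormal(μ,σ) then ln T ~ Normal(μ,σ), so the p-quantile of ln T is μ + z_p·σ.
ln(90.1) = 4.501 and ln(169) = 5.13; z_{0.24} = -0.7063, z_{0.7} = 0.5244.
σ = (5.13 − 4.501)/(0.5244 − (-0.7063)) = 0.511.
μ = 4.501 − (-0.7063)·0.511 = 4.862.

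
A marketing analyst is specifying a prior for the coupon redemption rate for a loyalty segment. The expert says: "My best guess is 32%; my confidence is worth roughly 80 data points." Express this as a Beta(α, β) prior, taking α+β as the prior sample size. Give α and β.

α = 25.6, β = 54.4

Under the effective-sample-size interpretation, Beta(α, β) has prior mean α/(α+β) and prior sample size α+β.
So α+β = 80 and α/(α+β) = 0.32, giving α = 0.32·80 = 25.6 and β = 80 − 25.6 = 54.4.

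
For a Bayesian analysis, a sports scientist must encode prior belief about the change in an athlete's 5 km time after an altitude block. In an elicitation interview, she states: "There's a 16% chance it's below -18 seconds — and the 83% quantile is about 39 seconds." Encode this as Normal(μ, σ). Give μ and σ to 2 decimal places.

μ = 11.09, σ = 29.25

For Normal(μ,σ), the p-quantile is μ + z_p·σ. Here z_{0.16} = -0.9945, z_{0.83} = 0.9542.
So -18 = μ − 0.9945σ and 39 = μ + 0.9542σ.
Subtracting: σ = (39 − -18)/(0.9542 − (-0.9945)) = 29.25.
Then μ = -18 − (-0.9945)·29.25 = 11.09.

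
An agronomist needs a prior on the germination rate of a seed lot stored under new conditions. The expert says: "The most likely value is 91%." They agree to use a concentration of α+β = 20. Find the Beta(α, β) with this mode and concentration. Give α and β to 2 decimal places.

α = 17.38, β = 2.62

For α,β > 1 the Beta mode is (α−1)/(α+β−2). With α+β = 20, the mode is (α−1)/18.
Set (α−1)/18 = 0.91 → α = 1 + 0.91·18 = 17.38.
β = 20 − α = 2.62.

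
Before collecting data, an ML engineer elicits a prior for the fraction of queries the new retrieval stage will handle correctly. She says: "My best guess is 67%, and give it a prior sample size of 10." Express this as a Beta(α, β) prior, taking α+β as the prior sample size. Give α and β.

Under the effective-sample-size interpretation, Beta(α, β) has prior mean α/(α+β) and prior sample size α+β.
So α+β = 10 and α/(α+β) = 0.67, giving α = 0.67·10 = 6.7 and β = 10 − 6.7 = 3.3.

α = 6.7, β = 3.3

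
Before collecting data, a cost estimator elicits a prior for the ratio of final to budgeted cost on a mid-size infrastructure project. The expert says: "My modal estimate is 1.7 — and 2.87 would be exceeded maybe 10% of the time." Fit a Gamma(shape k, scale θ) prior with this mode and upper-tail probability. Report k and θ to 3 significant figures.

k ≈ 7.9, θ ≈ 0.246

Gamma(k,θ) with k>1 has mode (k−1)θ, so θ = 1.7/(k−1).
Need P(X < 2.87) = 0.9 with θ tied to k this way. Start at k = 2, θ = 1.7: P(X<2.87) ≈ 0.503.
Too low — raise k to concentrate. Iterating converges to k ≈ 7.9.
Then θ = 1.7/(7.9−1) ≈ 0.246.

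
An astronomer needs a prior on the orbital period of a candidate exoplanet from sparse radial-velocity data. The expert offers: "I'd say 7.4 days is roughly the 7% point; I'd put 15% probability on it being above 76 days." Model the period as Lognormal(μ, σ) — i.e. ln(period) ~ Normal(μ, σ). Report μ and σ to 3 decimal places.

μ ≈ 3.370, σ ≈ 0.927

If T ~ Lognormal(μ,σ) then ln T ~ Normal(μ,σ), so the p-quantile of ln T is μ + z_p·σ.
ln(7.4) = 2.001 and ln(76) = 4.331; z_{0.07} = -1.476, z_{0.85} = 1.036.
σ = (4.331 − 2.001)/(1.036 − (-1.476)) = 0.927.
μ = 2.001 − (-1.476)·0.927 = 3.370.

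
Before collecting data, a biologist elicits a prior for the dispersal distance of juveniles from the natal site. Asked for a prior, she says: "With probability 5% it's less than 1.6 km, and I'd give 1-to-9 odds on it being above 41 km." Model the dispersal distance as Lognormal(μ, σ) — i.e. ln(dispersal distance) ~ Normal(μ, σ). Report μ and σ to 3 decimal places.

μ ≈ 2.293, σ ≈ 1.108

If T ~ Lognormal(μ,σ) then ln T ~ Normal(μ,σ), so the p-quantile of ln T is μ + z_p·σ.
ln(1.6) = 0.47 and ln(41) = 3.714; z_{0.05} = -1.645, z_{0.9} = 1.282.
σ = (3.714 − 0.47)/(1.282 − (-1.645)) = 1.108.
μ = 0.47 − (-1.645)·1.108 = 2.293.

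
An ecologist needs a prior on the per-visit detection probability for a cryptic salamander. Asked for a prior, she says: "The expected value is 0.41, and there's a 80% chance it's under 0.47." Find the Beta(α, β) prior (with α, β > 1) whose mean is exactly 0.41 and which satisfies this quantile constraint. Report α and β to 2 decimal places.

α ≈ 19.32, β ≈ 27.80

With mean 0.41 fixed, write α = 0.41s, β = 0.59s where s = α+β.
Need P(θ < 0.47) = 0.8 under Beta(0.41s, 0.59s). Normal approximation: (q−m)/√(m(1−m)/s) ≈ z_{0.8} = 0.842, so s ≈ 0.41·0.59·(0.842)²/(0.47−0.41)² = 47.6.
At s = 47.6: P(θ<0.47) ≈ 0.801. Adjusting to match 0.8 gives s ≈ 47.12.
So α = 0.41·47.12 ≈ 19.32, β = 0.59·47.12 ≈ 27.80.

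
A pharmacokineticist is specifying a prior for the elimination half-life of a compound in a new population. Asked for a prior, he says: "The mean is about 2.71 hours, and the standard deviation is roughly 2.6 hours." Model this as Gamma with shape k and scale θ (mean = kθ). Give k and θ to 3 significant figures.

For Gamma(k, scale θ): mean = kθ, variance = kθ², so CV = 1/√k.
CV = SD/mean = 2.6/2.71 = 0.9594, hence k = 1/CV² = 1.09.
Then θ = mean/k = 2.71/1.09 = 2.49.

k ≈ 1.09, θ ≈ 2.49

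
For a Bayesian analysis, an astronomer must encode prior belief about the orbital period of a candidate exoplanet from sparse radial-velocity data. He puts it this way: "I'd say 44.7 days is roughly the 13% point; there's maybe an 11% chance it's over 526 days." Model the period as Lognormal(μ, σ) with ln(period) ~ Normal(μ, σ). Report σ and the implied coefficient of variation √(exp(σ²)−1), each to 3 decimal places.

If T ~ Lognormal(μ,σ) then ln T ~ Normal(μ,σ), so the p-quantile of ln T is μ + z_p·σ.
ln(44.7) = 3.8 and ln(526) = 6.265; z_{0.13} = -1.126, z_{0.89} = 1.227.
σ = (6.265 − 3.8)/(1.227 − (-1.126)) = 1.048.
μ = 3.8 − (-1.126)·1.048 = 4.980.
CV = √(exp(σ²)−1) = √(exp(1.0978)−1) = 1.413.

σ ≈ 1.048, CV ≈ 1.413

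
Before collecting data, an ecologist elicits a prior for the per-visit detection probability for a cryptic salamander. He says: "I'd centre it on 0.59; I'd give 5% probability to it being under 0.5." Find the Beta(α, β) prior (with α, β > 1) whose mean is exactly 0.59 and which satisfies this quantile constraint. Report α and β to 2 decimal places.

α ≈ 48.50, β ≈ 33.70

With mean 0.59 fixed, write α = 0.59s, β = 0.41s where s = α+β.
Need P(θ < 0.5) = 0.05 under Beta(0.59s, 0.41s). Normal approximation: (q−m)/√(m(1−m)/s) ≈ z_{0.05} = -1.64, so s ≈ 0.59·0.41·(-1.64)²/(0.5−0.59)² = 80.8.
At s = 80.8: P(θ<0.5) ≈ 0.051. Adjusting to match 0.05 gives s ≈ 82.20.
So α = 0.59·82.20 ≈ 48.50, β = 0.41·82.20 ≈ 33.70.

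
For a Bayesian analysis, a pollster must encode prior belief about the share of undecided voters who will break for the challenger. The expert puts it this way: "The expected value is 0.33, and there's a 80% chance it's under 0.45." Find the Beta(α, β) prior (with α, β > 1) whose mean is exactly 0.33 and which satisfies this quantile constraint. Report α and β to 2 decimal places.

α ≈ 3.41, β ≈ 6.92

With mean 0.33 fixed, write α = 0.33s, β = 0.67s where s = α+β.
Need P(θ < 0.45) = 0.8 under Beta(0.33s, 0.67s). Normal approximation: (q−m)/√(m(1−m)/s) ≈ z_{0.8} = 0.842, so s ≈ 0.33·0.67·(0.842)²/(0.45−0.33)² = 10.9.
At s = 10.9: P(θ<0.45) ≈ 0.805. Adjusting to match 0.8 gives s ≈ 10.33.
So α = 0.33·10.33 ≈ 3.41, β = 0.67·10.33 ≈ 6.92.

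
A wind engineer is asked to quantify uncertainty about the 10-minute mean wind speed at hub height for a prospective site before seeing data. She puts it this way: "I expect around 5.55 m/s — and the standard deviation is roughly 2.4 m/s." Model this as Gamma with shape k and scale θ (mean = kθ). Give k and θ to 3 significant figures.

k ≈ 5.35, θ ≈ 1.04

For Gamma(k, scale θ): mean = kθ, variance = kθ², so CV = 1/√k.
CV = SD/mean = 2.4/5.55 = 0.4324, hence k = 1/CV² = 5.35.
Then θ = mean/k = 5.55/5.35 = 1.04.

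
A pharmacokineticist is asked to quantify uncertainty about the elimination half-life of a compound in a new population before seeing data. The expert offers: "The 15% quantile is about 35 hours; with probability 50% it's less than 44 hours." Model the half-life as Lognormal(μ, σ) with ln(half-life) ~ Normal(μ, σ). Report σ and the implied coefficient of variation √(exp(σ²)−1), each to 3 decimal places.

σ ≈ 0.221, CV ≈ 0.224

If T ~ Lognormal(μ,σ) then ln T ~ Normal(μ,σ), so the p-quantile of ln T is μ + z_p·σ.
ln(35) = 3.555 and ln(44) = 3.784; z_{0.15} = -1.036, z_{0.5} = 0.
σ = (3.784 − 3.555)/(0 − (-1.036)) = 0.221.
μ = 3.555 − (-1.036)·0.221 = 3.784.
CV = √(exp(σ²)−1) = √(exp(0.0488)−1) = 0.224.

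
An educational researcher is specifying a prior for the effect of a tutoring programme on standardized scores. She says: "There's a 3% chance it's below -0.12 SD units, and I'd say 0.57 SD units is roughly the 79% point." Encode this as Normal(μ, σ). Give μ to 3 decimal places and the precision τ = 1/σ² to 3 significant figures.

The p-quantile of Normal(μ,σ) is μ + z_p·σ, with z_{0.03} = -1.881 and z_{0.79} = 0.8064.
Eliminate σ: μ = (z₂·x₁ − z₁·x₂)/(z₂ − z₁) = (0.8064·-0.12 − (-1.881)·0.57)/2.687 = 0.363.
Then σ = (x₂ − x₁)/(z₂ − z₁) = (0.57 − -0.12)/2.687 = 0.257.
Precision τ = 1/σ² = 1/0.2568² = 15.2.

μ = 0.363, τ = 15.2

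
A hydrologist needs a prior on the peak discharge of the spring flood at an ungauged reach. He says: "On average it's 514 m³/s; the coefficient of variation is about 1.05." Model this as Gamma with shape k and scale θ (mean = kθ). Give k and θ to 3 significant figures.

k ≈ 0.907, θ ≈ 567

For Gamma(k, scale θ): mean = kθ, variance = kθ², so CV = 1/√k.
CV = 1.05, hence k = 1/CV² = 0.907.
Then θ = mean/k = 514/0.907 = 567.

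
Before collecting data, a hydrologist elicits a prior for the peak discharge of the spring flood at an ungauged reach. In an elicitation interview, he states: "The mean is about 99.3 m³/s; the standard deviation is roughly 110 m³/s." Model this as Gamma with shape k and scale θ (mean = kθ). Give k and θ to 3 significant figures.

For Gamma(k, scale θ): mean = kθ, variance = kθ², so CV = 1/√k.
CV = SD/mean = 110/99.3 = 1.108, hence k = 1/CV² = 0.815.
Then θ = mean/k = 99.3/0.815 = 122.

k ≈ 0.815, θ ≈ 122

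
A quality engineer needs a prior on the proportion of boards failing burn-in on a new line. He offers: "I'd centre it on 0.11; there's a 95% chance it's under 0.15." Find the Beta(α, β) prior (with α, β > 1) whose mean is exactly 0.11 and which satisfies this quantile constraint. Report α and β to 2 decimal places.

With mean 0.11 fixed, write α = 0.11s, β = 0.89s where s = α+β.
Need P(θ < 0.15) = 0.95 under Beta(0.11s, 0.89s). Normal approximation: (q−m)/√(m(1−m)/s) ≈ z_{0.95} = 1.64, so s ≈ 0.11·0.89·(1.64)²/(0.15−0.11)² = 165.5.
At s = 165.5: P(θ<0.15) ≈ 0.941. Adjusting to match 0.95 gives s ≈ 185.00.
So α = 0.11·185.00 ≈ 20.35, β = 0.89·185.00 ≈ 164.65.

α ≈ 20.35, β ≈ 164.65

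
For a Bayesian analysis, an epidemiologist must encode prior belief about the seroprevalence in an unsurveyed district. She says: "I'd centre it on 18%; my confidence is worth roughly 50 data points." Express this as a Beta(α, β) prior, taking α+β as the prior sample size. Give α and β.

α = 9, β = 41

Under the effective-sample-size interpretation, Beta(α, β) has prior mean α/(α+β) and prior sample size α+β.
So α+β = 50 and α/(α+β) = 0.18, giving α = 0.18·50 = 9 and β = 50 − 9 = 41.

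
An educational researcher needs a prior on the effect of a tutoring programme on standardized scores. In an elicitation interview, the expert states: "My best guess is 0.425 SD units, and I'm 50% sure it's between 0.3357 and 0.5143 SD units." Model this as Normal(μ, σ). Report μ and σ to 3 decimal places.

μ = 0.425, σ = 0.132

A symmetric 50% interval runs μ ± z·σ with z = 0.6745.
Half-width = 0.0893, so σ = 0.0893/0.6745 = 0.132.
μ is the stated best guess, 0.425.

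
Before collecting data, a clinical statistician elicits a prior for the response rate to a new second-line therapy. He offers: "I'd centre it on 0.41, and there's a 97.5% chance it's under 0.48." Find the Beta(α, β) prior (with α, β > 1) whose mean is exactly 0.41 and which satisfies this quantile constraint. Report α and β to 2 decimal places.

α ≈ 79.16, β ≈ 113.91

With mean 0.41 fixed, write α = 0.41s, β = 0.59s where s = α+β.
Need P(θ < 0.48) = 0.975 under Beta(0.41s, 0.59s). Normal approximation: (q−m)/√(m(1−m)/s) ≈ z_{0.975} = 1.96, so s ≈ 0.41·0.59·(1.96)²/(0.48−0.41)² = 189.6.
At s = 189.6: P(θ<0.48) ≈ 0.974. Adjusting to match 0.975 gives s ≈ 193.07.
So α = 0.41·193.07 ≈ 79.16, β = 0.59·193.07 ≈ 113.91.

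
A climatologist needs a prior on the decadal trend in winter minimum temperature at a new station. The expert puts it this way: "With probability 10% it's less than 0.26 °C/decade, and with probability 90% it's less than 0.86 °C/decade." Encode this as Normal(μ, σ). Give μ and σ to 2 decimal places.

The p-quantile of Normal(μ,σ) is μ + z_p·σ, with z_{0.1} = -1.282 and z_{0.9} = 1.282.
Eliminate σ: μ = (z₂·x₁ − z₁·x₂)/(z₂ − z₁) = (1.282·0.26 − (-1.282)·0.86)/2.563 = 0.56.
Then σ = (x₂ − x₁)/(z₂ − z₁) = (0.86 − 0.26)/2.563 = 0.23.

μ = 0.56, σ = 0.23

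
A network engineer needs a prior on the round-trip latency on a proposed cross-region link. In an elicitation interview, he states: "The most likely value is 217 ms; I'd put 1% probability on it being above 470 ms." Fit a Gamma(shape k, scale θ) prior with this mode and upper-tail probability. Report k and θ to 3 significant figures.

k ≈ 9.1, θ ≈ 26.8

Gamma(k,θ) with k>1 has mode (k−1)θ, so θ = 217/(k−1).
Need P(X < 470) = 0.99 with θ tied to k this way. Start at k = 2, θ = 217: P(X<470) ≈ 0.637.
Too low — raise k to concentrate. Iterating converges to k ≈ 9.1.
Then θ = 217/(9.1−1) ≈ 26.8.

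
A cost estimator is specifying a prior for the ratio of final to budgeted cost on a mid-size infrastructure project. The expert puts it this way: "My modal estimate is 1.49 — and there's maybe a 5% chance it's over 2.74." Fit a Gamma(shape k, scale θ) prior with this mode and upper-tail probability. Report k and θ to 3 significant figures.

k ≈ 8.5, θ ≈ 0.199

Gamma(k,θ) with k>1 has mode (k−1)θ, so θ = 1.49/(k−1).
Need P(X < 2.74) = 0.95 with θ tied to k this way. Start at k = 2, θ = 1.49: P(X<2.74) ≈ 0.549.
Too low — raise k to concentrate. Iterating converges to k ≈ 8.5.
Then θ = 1.49/(8.5−1) ≈ 0.199.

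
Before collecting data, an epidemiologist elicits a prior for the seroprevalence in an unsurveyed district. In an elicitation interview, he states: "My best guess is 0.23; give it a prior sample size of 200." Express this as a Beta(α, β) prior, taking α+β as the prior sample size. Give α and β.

α = 46, β = 154

Under the effective-sample-size interpretation, Beta(α, β) has prior mean α/(α+β) and prior sample size α+β.
So α+β = 200 and α/(α+β) = 0.23, giving α = 0.23·200 = 46 and β = 200 − 46 = 154.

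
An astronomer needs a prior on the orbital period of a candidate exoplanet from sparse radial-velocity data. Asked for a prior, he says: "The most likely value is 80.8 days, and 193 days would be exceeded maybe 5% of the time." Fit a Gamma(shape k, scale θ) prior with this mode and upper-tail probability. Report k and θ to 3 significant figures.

k ≈ 4.6, θ ≈ 22.4

Gamma(k,θ) with k>1 has mode (k−1)θ, so θ = 80.8/(k−1).
Need P(X < 193) = 0.95 with θ tied to k this way. Start at k = 2, θ = 80.8: P(X<193) ≈ 0.689.
Too low — raise k to concentrate. Iterating converges to k ≈ 4.6.
Then θ = 80.8/(4.6−1) ≈ 22.4.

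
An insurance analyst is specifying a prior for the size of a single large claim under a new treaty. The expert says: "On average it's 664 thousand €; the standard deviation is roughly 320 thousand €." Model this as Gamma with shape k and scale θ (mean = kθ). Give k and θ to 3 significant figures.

For Gamma(k, scale θ): mean = kθ, variance = kθ², so CV = 1/√k.
CV = SD/mean = 320/664 = 0.4819, hence k = 1/CV² = 4.31.
Then θ = mean/k = 664/4.31 = 154.

k ≈ 4.31, θ ≈ 154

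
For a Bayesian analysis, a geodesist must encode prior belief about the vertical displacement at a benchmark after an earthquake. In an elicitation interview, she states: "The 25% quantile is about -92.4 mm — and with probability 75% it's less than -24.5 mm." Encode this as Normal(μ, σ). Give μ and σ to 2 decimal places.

For Normal(μ,σ), the p-quantile is μ + z_p·σ. Here z_{0.25} = -0.6745, z_{0.75} = 0.6745.
So -92.4 = μ − 0.6745σ and -24.5 = μ + 0.6745σ.
Subtracting: σ = (-24.5 − -92.4)/(0.6745 − (-0.6745)) = 50.33.
Then μ = -92.4 − (-0.6745)·50.33 = -58.45.

μ = -58.45, σ = 50.33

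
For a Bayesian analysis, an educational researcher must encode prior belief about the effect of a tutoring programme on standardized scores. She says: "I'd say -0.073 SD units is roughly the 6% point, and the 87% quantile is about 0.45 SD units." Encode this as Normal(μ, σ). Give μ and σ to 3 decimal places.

μ = 0.230, σ = 0.195

For Normal(μ,σ), the p-quantile is μ + z_p·σ. Here z_{0.06} = -1.555, z_{0.87} = 1.126.
So -0.073 = μ − 1.555σ and 0.45 = μ + 1.126σ.
Subtracting: σ = (0.45 − -0.073)/(1.126 − (-1.555)) = 0.195.
Then μ = -0.073 − (-1.555)·0.195 = 0.230.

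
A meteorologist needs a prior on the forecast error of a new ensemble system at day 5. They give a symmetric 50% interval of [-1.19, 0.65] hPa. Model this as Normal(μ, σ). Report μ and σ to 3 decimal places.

μ = -0.270, σ = 1.364

A symmetric 50% interval runs μ ± z·σ with z = 0.6745.
Half-width = 0.92, so σ = 0.92/0.6745 = 1.364.
μ is the interval midpoint, -0.270.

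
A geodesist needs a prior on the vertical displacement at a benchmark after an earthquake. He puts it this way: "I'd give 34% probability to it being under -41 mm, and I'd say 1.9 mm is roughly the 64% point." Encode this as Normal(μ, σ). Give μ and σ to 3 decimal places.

The p-quantile of Normal(μ,σ) is μ + z_p·σ, with z_{0.34} = -0.4125 and z_{0.64} = 0.3585.
Eliminate σ: μ = (z₂·x₁ − z₁·x₂)/(z₂ − z₁) = (0.3585·-41 − (-0.4125)·1.9)/0.7709 = -18.047.
Then σ = (x₂ − x₁)/(z₂ − z₁) = (1.9 − -41)/0.7709 = 55.648.

μ = -18.047, σ = 55.648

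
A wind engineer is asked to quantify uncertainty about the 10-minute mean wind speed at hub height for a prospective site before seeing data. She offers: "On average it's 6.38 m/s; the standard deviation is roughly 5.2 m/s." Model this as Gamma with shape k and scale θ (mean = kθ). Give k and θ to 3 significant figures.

k ≈ 1.51, θ ≈ 4.24

For Gamma(k, scale θ): mean = kθ, variance = kθ², so CV = 1/√k.
CV = SD/mean = 5.2/6.38 = 0.815, hence k = 1/CV² = 1.51.
Then θ = mean/k = 6.38/1.51 = 4.24.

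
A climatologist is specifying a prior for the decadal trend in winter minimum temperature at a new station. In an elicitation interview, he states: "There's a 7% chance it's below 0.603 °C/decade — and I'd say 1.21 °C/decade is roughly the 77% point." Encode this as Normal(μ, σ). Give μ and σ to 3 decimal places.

μ = 1.007, σ = 0.274

The p-quantile of Normal(μ,σ) is μ + z_p·σ, with z_{0.07} = -1.476 and z_{0.77} = 0.7388.
Eliminate σ: μ = (z₂·x₁ − z₁·x₂)/(z₂ − z₁) = (0.7388·0.603 − (-1.476)·1.21)/2.215 = 1.007.
Then σ = (x₂ − x₁)/(z₂ − z₁) = (1.21 − 0.603)/2.215 = 0.274.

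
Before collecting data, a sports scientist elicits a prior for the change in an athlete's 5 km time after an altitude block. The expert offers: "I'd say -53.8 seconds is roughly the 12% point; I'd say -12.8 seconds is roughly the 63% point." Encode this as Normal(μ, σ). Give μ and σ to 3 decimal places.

μ = -21.829, σ = 27.209

The p-quantile of Normal(μ,σ) is μ + z_p·σ, with z_{0.12} = -1.175 and z_{0.63} = 0.3319.
Eliminate σ: μ = (z₂·x₁ − z₁·x₂)/(z₂ − z₁) = (0.3319·-53.8 − (-1.175)·-12.8)/1.507 = -21.829.
Then σ = (x₂ − x₁)/(z₂ − z₁) = (-12.8 − -53.8)/1.507 = 27.209.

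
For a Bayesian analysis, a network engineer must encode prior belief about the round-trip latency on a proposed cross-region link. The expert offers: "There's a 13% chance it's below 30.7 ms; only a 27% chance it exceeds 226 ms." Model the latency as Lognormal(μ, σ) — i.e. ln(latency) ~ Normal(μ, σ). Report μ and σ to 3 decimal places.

If T ~ Lognormal(μ,σ) then ln T ~ Normal(μ,σ), so the p-quantile of ln T is μ + z_p·σ.
ln(30.7) = 3.424 and ln(226) = 5.421; z_{0.13} = -1.126, z_{0.73} = 0.6128.
σ = (5.421 − 3.424)/(0.6128 − (-1.126)) = 1.148.
μ = 3.424 − (-1.126)·1.148 = 4.717.

μ ≈ 4.717, σ ≈ 1.148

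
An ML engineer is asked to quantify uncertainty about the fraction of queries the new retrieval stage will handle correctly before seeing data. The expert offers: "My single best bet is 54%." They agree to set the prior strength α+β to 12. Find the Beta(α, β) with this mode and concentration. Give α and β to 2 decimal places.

α = 6.40, β = 5.60

For α,β > 1 the Beta mode is (α−1)/(α+β−2). With α+β = 12, the mode is (α−1)/10.
Set (α−1)/10 = 0.54 → α = 1 + 0.54·10 = 6.40.
β = 12 − α = 5.60.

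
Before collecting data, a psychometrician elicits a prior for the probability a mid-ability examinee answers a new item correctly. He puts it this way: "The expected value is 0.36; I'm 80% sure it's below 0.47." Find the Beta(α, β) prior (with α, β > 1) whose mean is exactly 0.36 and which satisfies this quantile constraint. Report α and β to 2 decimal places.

α ≈ 4.70, β ≈ 8.35

With mean 0.36 fixed, write α = 0.36s, β = 0.64s where s = α+β.
Need P(θ < 0.47) = 0.8 under Beta(0.36s, 0.64s). Normal approximation: (q−m)/√(m(1−m)/s) ≈ z_{0.8} = 0.842, so s ≈ 0.36·0.64·(0.842)²/(0.47−0.36)² = 13.5.
At s = 13.5: P(θ<0.47) ≈ 0.804. Adjusting to match 0.8 gives s ≈ 13.05.
So α = 0.36·13.05 ≈ 4.70, β = 0.64·13.05 ≈ 8.35.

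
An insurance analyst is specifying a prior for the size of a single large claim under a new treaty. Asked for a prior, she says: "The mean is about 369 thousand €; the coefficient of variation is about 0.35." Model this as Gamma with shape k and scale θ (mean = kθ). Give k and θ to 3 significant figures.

k ≈ 8.16, θ ≈ 45.2

For Gamma(k, scale θ): mean = kθ, variance = kθ², so CV = 1/√k.
CV = 0.35, hence k = 1/CV² = 8.16.
Then θ = mean/k = 369/8.16 = 45.2.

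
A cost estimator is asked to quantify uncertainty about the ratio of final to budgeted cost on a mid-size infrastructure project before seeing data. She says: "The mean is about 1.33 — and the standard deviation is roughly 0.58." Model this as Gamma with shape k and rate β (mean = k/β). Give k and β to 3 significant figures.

For Gamma(k, rate β): mean = k/β, variance = k/β², so CV = 1/√k.
CV = SD/mean = 0.58/1.33 = 0.4361, hence k = 1/CV² = 5.26.
Then β = k/mean = 5.26/1.33 = 3.95.

k ≈ 5.26, β ≈ 3.95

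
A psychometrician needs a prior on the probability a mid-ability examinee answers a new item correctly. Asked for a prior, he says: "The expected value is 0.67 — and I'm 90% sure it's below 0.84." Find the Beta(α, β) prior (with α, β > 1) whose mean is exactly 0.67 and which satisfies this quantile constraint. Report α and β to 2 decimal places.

With mean 0.67 fixed, write α = 0.67s, β = 0.33s where s = α+β.
Need P(θ < 0.84) = 0.9 under Beta(0.67s, 0.33s). Normal approximation: (q−m)/√(m(1−m)/s) ≈ z_{0.9} = 1.28, so s ≈ 0.67·0.33·(1.28)²/(0.84−0.67)² = 12.6.
At s = 12.6: P(θ<0.84) ≈ 0.917. Adjusting to match 0.9 gives s ≈ 11.00.
So α = 0.67·11.00 ≈ 7.37, β = 0.33·11.00 ≈ 3.63.

α ≈ 7.37, β ≈ 3.63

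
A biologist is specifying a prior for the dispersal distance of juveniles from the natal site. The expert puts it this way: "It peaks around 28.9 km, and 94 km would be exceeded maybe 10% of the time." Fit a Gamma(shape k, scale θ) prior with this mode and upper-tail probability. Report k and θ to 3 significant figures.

Gamma(k,θ) with k>1 has mode (k−1)θ, so θ = 28.9/(k−1).
Need P(X < 94) = 0.9 with θ tied to k this way. Start at k = 2, θ = 28.9: P(X<94) ≈ 0.836.
Too low — raise k to concentrate. Iterating converges to k ≈ 2.36.
Then θ = 28.9/(2.36−1) ≈ 21.3.

k ≈ 2.36, θ ≈ 21.3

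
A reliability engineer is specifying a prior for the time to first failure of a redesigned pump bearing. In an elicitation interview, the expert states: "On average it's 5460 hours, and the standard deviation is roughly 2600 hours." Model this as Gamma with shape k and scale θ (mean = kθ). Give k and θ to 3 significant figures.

For Gamma(k, scale θ): mean = kθ, variance = kθ², so CV = 1/√k.
CV = SD/mean = 2600/5460 = 0.4762, hence k = 1/CV² = 4.41.
Then θ = mean/k = 5460/4.41 = 1240.

k ≈ 4.41, θ ≈ 1240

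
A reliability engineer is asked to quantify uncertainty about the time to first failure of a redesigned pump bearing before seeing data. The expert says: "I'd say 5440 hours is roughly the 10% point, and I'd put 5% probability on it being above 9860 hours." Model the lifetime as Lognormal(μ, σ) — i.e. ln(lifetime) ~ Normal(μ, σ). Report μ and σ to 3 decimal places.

If T ~ Lognormal(μ,σ) then ln T ~ Normal(μ,σ), so the p-quantile of ln T is μ + z_p·σ.
ln(5440) = 8.602 and ln(9860) = 9.196; z_{0.1} = -1.282, z_{0.95} = 1.645.
σ = (9.196 − 8.602)/(1.645 − (-1.282)) = 0.203.
μ = 8.602 − (-1.282)·0.203 = 8.862.

μ ≈ 8.862, σ ≈ 0.203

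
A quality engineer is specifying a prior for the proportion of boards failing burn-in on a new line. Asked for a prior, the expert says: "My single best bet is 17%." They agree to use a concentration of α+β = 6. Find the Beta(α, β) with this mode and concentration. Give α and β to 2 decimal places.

For α,β > 1 the Beta mode is (α−1)/(α+β−2). With α+β = 6, the mode is (α−1)/4.
Set (α−1)/4 = 0.17 → α = 1 + 0.17·4 = 1.68.
β = 6 − α = 4.32.

α = 1.68, β = 4.32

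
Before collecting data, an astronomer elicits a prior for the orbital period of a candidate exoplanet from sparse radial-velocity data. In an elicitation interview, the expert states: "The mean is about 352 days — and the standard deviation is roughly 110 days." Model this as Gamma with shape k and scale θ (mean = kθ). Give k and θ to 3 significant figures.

k ≈ 10.2, θ ≈ 34.4

For Gamma(k, scale θ): mean = kθ, variance = kθ², so CV = 1/√k.
CV = SD/mean = 110/352 = 0.3125, hence k = 1/CV² = 10.2.
Then θ = mean/k = 352/10.2 = 34.4.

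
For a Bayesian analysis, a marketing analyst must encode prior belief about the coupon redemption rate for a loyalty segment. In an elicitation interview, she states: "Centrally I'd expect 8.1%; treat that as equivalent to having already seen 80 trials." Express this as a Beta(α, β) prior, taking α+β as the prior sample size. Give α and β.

α = 6.48, β = 73.52

Under the effective-sample-size interpretation, Beta(α, β) has prior mean α/(α+β) and prior sample size α+β.
So α+β = 80 and α/(α+β) = 0.081, giving α = 0.081·80 = 6.48 and β = 80 − 6.48 = 73.52.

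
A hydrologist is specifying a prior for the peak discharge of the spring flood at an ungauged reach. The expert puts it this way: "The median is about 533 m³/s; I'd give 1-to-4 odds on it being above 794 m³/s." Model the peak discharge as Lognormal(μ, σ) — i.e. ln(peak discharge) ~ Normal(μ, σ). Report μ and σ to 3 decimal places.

If T ~ Lognormal(μ,σ) then ln T ~ Normal(μ,σ), so the p-quantile of ln T is μ + z_p·σ.
ln(533) = 6.279 and ln(794) = 6.677; z_{0.5} = 0, z_{0.8} = 0.8416.
σ = (6.677 − 6.279)/(0.8416 − (0)) = 0.474.
μ = 6.279 − (0)·0.474 = 6.279.

μ ≈ 6.279, σ ≈ 0.474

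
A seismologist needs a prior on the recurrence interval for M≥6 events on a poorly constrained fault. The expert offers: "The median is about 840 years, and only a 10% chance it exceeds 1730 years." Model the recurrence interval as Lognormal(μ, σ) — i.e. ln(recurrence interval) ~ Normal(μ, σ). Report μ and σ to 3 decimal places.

μ ≈ 6.733, σ ≈ 0.564

If T ~ Lognormal(μ,σ) then ln T ~ Normal(μ,σ), so the p-quantile of ln T is μ + z_p·σ.
ln(840) = 6.733 and ln(1730) = 7.456; z_{0.5} = 0, z_{0.9} = 1.282.
σ = (7.456 − 6.733)/(1.282 − (0)) = 0.564.
μ = 6.733 − (0)·0.564 = 6.733.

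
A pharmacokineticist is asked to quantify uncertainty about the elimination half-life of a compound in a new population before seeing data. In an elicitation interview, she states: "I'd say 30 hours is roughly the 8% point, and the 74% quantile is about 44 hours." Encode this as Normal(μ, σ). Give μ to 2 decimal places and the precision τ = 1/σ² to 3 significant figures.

For Normal(μ,σ), the p-quantile is μ + z_p·σ. Here z_{0.08} = -1.405, z_{0.74} = 0.6433.
So 30 = μ − 1.405σ and 44 = μ + 0.6433σ.
Subtracting: σ = (44 − 30)/(0.6433 − (-1.405)) = 6.83.
Then μ = 30 − (-1.405)·6.83 = 39.60.
Precision τ = 1/σ² = 1/6.835² = 0.0214.

μ = 39.60, τ = 0.0214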